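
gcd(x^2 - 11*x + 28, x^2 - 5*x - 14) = x - 7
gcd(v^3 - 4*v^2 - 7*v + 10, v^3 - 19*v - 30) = v^2 - 3*v - 10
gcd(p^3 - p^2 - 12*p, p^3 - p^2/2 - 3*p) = p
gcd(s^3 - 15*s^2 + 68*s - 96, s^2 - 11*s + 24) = s^2 - 11*s + 24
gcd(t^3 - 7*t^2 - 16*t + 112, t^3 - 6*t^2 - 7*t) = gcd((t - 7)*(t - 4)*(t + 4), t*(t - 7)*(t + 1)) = t - 7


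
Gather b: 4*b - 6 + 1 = 4*b - 5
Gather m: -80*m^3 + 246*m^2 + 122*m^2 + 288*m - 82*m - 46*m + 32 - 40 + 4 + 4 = -80*m^3 + 368*m^2 + 160*m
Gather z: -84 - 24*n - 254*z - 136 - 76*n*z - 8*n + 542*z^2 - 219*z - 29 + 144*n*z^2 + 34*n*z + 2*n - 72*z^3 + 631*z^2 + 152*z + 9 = -30*n - 72*z^3 + z^2*(144*n + 1173) + z*(-42*n - 321) - 240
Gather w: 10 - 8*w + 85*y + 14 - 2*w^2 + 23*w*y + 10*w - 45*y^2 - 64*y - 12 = -2*w^2 + w*(23*y + 2) - 45*y^2 + 21*y + 12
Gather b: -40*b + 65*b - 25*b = 0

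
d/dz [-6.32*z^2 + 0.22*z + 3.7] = 0.22 - 12.64*z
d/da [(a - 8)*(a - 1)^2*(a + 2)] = 4*a^3 - 24*a^2 - 6*a + 26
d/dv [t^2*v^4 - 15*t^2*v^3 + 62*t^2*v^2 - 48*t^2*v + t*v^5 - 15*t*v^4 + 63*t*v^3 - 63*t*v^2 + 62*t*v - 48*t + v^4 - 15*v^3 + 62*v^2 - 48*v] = 4*t^2*v^3 - 45*t^2*v^2 + 124*t^2*v - 48*t^2 + 5*t*v^4 - 60*t*v^3 + 189*t*v^2 - 126*t*v + 62*t + 4*v^3 - 45*v^2 + 124*v - 48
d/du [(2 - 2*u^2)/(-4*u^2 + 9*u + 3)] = 2*(-9*u^2 + 2*u - 9)/(16*u^4 - 72*u^3 + 57*u^2 + 54*u + 9)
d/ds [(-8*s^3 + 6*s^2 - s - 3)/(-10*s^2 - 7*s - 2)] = (80*s^4 + 112*s^3 - 4*s^2 - 84*s - 19)/(100*s^4 + 140*s^3 + 89*s^2 + 28*s + 4)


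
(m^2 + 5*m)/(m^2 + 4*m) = (m + 5)/(m + 4)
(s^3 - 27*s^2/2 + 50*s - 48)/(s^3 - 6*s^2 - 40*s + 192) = (s - 3/2)/(s + 6)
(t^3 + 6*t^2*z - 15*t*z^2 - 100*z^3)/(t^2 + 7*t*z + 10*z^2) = (t^2 + t*z - 20*z^2)/(t + 2*z)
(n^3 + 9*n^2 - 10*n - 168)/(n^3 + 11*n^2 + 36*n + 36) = (n^2 + 3*n - 28)/(n^2 + 5*n + 6)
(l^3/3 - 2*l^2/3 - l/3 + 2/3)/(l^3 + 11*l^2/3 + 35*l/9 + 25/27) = 9*(l^3 - 2*l^2 - l + 2)/(27*l^3 + 99*l^2 + 105*l + 25)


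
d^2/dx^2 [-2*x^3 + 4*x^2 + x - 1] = 8 - 12*x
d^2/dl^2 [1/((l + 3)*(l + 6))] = 2*((l + 3)^2 + (l + 3)*(l + 6) + (l + 6)^2)/((l + 3)^3*(l + 6)^3)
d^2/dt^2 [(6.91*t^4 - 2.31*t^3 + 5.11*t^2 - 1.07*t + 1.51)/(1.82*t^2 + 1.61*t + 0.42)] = (45.7773680000001*t^6 + 121.486092*t^5 + 139.16049*t^4 + 29.281518*t^3 + 11.828796*t^2 + 29.010156*t + 8.76953)/(6.028568*t^6 + 15.998892*t^5 + 18.32649*t^4 + 11.557385*t^3 + 4.22919*t^2 + 0.852012*t + 0.074088)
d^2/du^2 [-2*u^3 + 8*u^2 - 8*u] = 16 - 12*u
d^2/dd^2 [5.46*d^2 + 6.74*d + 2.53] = 10.9200000000000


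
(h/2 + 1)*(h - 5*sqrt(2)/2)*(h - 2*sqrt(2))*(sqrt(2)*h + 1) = sqrt(2)*h^4/2 - 4*h^3 + sqrt(2)*h^3 - 8*h^2 + 11*sqrt(2)*h^2/4 + 5*h + 11*sqrt(2)*h/2 + 10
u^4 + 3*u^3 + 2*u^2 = u^2*(u + 1)*(u + 2)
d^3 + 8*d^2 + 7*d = d*(d + 1)*(d + 7)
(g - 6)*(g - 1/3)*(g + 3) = g^3 - 10*g^2/3 - 17*g + 6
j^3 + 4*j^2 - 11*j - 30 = (j - 3)*(j + 2)*(j + 5)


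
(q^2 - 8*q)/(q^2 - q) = (q - 8)/(q - 1)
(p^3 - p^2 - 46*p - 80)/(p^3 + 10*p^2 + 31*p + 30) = (p - 8)/(p + 3)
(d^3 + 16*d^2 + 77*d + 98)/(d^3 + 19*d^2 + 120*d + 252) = (d^2 + 9*d + 14)/(d^2 + 12*d + 36)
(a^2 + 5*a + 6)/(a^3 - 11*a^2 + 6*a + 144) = (a + 2)/(a^2 - 14*a + 48)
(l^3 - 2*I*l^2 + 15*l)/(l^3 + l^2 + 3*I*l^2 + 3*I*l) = (l - 5*I)/(l + 1)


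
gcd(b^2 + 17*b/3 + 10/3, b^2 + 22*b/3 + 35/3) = b + 5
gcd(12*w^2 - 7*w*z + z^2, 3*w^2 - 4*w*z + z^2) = -3*w + z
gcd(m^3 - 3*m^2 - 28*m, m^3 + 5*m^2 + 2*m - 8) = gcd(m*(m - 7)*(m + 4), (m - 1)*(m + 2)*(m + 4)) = m + 4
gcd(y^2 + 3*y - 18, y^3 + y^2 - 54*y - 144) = y + 6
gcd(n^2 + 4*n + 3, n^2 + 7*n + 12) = n + 3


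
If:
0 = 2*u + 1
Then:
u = -1/2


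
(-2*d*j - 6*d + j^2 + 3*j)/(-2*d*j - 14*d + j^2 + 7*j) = (j + 3)/(j + 7)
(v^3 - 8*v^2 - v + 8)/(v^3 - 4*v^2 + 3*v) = (v^2 - 7*v - 8)/(v*(v - 3))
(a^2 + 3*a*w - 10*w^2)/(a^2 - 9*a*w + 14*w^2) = (-a - 5*w)/(-a + 7*w)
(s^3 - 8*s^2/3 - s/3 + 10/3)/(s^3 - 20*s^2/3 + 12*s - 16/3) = (3*s^2 - 2*s - 5)/(3*s^2 - 14*s + 8)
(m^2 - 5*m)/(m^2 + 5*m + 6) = m*(m - 5)/(m^2 + 5*m + 6)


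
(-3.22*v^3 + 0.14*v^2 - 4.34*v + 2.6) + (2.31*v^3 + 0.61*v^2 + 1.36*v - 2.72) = -0.91*v^3 + 0.75*v^2 - 2.98*v - 0.12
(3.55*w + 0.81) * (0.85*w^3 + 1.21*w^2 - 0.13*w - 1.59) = 3.0175*w^4 + 4.984*w^3 + 0.5186*w^2 - 5.7498*w - 1.2879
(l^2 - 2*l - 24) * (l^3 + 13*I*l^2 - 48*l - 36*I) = l^5 - 2*l^4 + 13*I*l^4 - 72*l^3 - 26*I*l^3 + 96*l^2 - 348*I*l^2 + 1152*l + 72*I*l + 864*I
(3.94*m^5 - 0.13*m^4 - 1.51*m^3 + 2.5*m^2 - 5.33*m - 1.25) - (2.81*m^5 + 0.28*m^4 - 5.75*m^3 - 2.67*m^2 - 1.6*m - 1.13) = 1.13*m^5 - 0.41*m^4 + 4.24*m^3 + 5.17*m^2 - 3.73*m - 0.12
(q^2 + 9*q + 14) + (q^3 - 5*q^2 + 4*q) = q^3 - 4*q^2 + 13*q + 14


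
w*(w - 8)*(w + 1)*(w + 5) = w^4 - 2*w^3 - 43*w^2 - 40*w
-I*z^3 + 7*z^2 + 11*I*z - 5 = (z + I)*(z + 5*I)*(-I*z + 1)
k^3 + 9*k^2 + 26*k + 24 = (k + 2)*(k + 3)*(k + 4)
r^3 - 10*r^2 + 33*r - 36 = (r - 4)*(r - 3)^2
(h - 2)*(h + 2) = h^2 - 4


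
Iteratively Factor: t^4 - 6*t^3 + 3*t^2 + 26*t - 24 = (t - 1)*(t^3 - 5*t^2 - 2*t + 24) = (t - 4)*(t - 1)*(t^2 - t - 6) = (t - 4)*(t - 1)*(t + 2)*(t - 3)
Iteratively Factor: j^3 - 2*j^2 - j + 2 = (j + 1)*(j^2 - 3*j + 2) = (j - 2)*(j + 1)*(j - 1)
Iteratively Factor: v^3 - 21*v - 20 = (v - 5)*(v^2 + 5*v + 4) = (v - 5)*(v + 4)*(v + 1)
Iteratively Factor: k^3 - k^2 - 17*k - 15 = (k + 1)*(k^2 - 2*k - 15) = (k + 1)*(k + 3)*(k - 5)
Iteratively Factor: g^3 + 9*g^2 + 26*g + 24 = (g + 3)*(g^2 + 6*g + 8) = (g + 2)*(g + 3)*(g + 4)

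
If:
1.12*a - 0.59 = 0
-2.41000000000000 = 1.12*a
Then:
No Solution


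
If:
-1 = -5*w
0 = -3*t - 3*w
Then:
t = -1/5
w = 1/5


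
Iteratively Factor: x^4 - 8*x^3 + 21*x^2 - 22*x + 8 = (x - 4)*(x^3 - 4*x^2 + 5*x - 2) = (x - 4)*(x - 1)*(x^2 - 3*x + 2) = (x - 4)*(x - 2)*(x - 1)*(x - 1)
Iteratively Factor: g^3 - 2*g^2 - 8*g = (g + 2)*(g^2 - 4*g) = g*(g + 2)*(g - 4)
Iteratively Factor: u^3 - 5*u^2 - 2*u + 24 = (u - 4)*(u^2 - u - 6) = (u - 4)*(u - 3)*(u + 2)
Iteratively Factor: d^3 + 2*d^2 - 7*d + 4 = (d + 4)*(d^2 - 2*d + 1) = (d - 1)*(d + 4)*(d - 1)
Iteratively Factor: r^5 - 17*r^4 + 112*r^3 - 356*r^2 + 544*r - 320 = (r - 2)*(r^4 - 15*r^3 + 82*r^2 - 192*r + 160) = (r - 2)^2*(r^3 - 13*r^2 + 56*r - 80) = (r - 4)*(r - 2)^2*(r^2 - 9*r + 20) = (r - 4)^2*(r - 2)^2*(r - 5)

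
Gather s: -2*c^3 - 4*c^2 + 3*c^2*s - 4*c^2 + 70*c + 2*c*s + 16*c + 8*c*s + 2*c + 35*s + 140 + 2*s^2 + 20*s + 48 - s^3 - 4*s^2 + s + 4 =-2*c^3 - 8*c^2 + 88*c - s^3 - 2*s^2 + s*(3*c^2 + 10*c + 56) + 192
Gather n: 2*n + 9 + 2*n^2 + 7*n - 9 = 2*n^2 + 9*n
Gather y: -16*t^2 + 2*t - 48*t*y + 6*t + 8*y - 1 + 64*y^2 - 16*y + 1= -16*t^2 + 8*t + 64*y^2 + y*(-48*t - 8)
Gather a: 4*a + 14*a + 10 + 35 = 18*a + 45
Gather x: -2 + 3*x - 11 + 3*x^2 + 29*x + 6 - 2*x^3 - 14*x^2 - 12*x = -2*x^3 - 11*x^2 + 20*x - 7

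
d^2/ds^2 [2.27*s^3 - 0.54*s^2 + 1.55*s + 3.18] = 13.62*s - 1.08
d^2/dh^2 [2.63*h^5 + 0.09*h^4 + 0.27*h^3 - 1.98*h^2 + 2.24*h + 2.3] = 52.6*h^3 + 1.08*h^2 + 1.62*h - 3.96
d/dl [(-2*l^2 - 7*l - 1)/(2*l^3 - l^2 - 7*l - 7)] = (4*l^4 + 28*l^3 + 13*l^2 + 26*l + 42)/(4*l^6 - 4*l^5 - 27*l^4 - 14*l^3 + 63*l^2 + 98*l + 49)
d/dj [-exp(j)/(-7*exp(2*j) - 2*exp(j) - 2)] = (2 - 7*exp(2*j))*exp(j)/(49*exp(4*j) + 28*exp(3*j) + 32*exp(2*j) + 8*exp(j) + 4)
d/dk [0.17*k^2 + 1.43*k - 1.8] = 0.34*k + 1.43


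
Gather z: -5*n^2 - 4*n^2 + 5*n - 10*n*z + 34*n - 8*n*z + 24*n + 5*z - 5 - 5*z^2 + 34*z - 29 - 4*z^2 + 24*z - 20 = -9*n^2 + 63*n - 9*z^2 + z*(63 - 18*n) - 54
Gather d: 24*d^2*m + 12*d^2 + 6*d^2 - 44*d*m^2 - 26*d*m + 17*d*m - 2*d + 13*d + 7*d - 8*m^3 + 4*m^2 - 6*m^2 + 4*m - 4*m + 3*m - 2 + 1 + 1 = d^2*(24*m + 18) + d*(-44*m^2 - 9*m + 18) - 8*m^3 - 2*m^2 + 3*m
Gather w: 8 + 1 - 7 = 2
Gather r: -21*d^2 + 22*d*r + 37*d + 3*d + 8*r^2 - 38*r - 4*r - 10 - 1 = -21*d^2 + 40*d + 8*r^2 + r*(22*d - 42) - 11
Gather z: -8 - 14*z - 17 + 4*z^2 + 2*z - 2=4*z^2 - 12*z - 27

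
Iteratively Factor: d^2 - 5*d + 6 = (d - 2)*(d - 3)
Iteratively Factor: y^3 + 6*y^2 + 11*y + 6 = (y + 1)*(y^2 + 5*y + 6) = (y + 1)*(y + 2)*(y + 3)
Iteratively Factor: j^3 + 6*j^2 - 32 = (j + 4)*(j^2 + 2*j - 8) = (j - 2)*(j + 4)*(j + 4)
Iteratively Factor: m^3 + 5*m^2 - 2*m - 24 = (m + 3)*(m^2 + 2*m - 8) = (m - 2)*(m + 3)*(m + 4)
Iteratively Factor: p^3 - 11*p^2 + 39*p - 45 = (p - 3)*(p^2 - 8*p + 15) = (p - 5)*(p - 3)*(p - 3)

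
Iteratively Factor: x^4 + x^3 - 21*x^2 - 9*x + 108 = (x - 3)*(x^3 + 4*x^2 - 9*x - 36) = (x - 3)^2*(x^2 + 7*x + 12) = (x - 3)^2*(x + 3)*(x + 4)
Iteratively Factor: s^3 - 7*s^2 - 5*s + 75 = (s - 5)*(s^2 - 2*s - 15) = (s - 5)^2*(s + 3)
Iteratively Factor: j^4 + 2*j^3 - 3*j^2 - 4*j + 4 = (j + 2)*(j^3 - 3*j + 2) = (j - 1)*(j + 2)*(j^2 + j - 2) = (j - 1)^2*(j + 2)*(j + 2)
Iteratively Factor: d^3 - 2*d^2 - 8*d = (d + 2)*(d^2 - 4*d) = d*(d + 2)*(d - 4)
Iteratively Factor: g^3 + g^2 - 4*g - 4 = (g + 1)*(g^2 - 4) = (g + 1)*(g + 2)*(g - 2)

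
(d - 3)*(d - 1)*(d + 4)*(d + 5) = d^4 + 5*d^3 - 13*d^2 - 53*d + 60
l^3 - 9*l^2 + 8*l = l*(l - 8)*(l - 1)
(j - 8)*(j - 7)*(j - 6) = j^3 - 21*j^2 + 146*j - 336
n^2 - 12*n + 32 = (n - 8)*(n - 4)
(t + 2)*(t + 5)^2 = t^3 + 12*t^2 + 45*t + 50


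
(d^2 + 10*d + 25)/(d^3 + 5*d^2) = (d + 5)/d^2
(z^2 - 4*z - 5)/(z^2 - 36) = (z^2 - 4*z - 5)/(z^2 - 36)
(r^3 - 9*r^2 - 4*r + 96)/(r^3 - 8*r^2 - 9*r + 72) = (r - 4)/(r - 3)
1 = 1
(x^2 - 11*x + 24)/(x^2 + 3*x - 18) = (x - 8)/(x + 6)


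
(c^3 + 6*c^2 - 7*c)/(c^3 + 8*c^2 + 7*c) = (c - 1)/(c + 1)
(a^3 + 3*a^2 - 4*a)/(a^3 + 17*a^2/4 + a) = 4*(a - 1)/(4*a + 1)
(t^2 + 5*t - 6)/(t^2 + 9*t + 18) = (t - 1)/(t + 3)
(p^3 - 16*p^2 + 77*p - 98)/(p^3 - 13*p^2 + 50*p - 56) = (p - 7)/(p - 4)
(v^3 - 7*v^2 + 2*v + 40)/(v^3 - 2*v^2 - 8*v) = (v - 5)/v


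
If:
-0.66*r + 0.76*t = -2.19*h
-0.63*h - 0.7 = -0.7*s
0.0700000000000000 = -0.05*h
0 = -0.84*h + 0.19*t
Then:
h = -1.40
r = -11.77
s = -0.26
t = -6.19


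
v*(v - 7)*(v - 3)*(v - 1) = v^4 - 11*v^3 + 31*v^2 - 21*v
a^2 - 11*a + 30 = (a - 6)*(a - 5)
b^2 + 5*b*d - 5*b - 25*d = (b - 5)*(b + 5*d)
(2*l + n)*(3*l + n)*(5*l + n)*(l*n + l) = 30*l^4*n + 30*l^4 + 31*l^3*n^2 + 31*l^3*n + 10*l^2*n^3 + 10*l^2*n^2 + l*n^4 + l*n^3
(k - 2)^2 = k^2 - 4*k + 4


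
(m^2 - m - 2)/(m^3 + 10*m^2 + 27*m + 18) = (m - 2)/(m^2 + 9*m + 18)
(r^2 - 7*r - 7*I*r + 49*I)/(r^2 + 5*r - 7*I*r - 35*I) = (r - 7)/(r + 5)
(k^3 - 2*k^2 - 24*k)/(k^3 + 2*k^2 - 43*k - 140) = k*(k - 6)/(k^2 - 2*k - 35)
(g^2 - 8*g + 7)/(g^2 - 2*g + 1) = (g - 7)/(g - 1)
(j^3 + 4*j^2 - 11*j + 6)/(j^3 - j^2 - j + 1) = (j + 6)/(j + 1)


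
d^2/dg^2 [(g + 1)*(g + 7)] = 2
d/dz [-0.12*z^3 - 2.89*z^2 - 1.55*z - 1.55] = -0.36*z^2 - 5.78*z - 1.55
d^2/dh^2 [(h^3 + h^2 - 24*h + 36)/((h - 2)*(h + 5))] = -16/(h^3 + 15*h^2 + 75*h + 125)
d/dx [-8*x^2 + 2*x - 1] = 2 - 16*x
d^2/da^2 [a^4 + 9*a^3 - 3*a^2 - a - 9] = 12*a^2 + 54*a - 6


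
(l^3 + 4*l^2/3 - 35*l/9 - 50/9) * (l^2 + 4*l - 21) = l^5 + 16*l^4/3 - 176*l^3/9 - 442*l^2/9 + 535*l/9 + 350/3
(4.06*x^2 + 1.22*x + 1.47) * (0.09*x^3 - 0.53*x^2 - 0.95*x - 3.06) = 0.3654*x^5 - 2.042*x^4 - 4.3713*x^3 - 14.3617*x^2 - 5.1297*x - 4.4982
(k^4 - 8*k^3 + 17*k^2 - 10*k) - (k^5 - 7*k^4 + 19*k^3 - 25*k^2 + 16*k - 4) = -k^5 + 8*k^4 - 27*k^3 + 42*k^2 - 26*k + 4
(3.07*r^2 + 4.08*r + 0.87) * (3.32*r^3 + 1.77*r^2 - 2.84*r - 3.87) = 10.1924*r^5 + 18.9795*r^4 + 1.3912*r^3 - 21.9282*r^2 - 18.2604*r - 3.3669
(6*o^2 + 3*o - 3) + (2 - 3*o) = 6*o^2 - 1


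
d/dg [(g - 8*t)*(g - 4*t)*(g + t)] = 3*g^2 - 22*g*t + 20*t^2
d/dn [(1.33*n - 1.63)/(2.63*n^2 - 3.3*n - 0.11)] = (-3.4979*n^2 + 8.5738*n - 5.5253)/(6.9169*n^4 - 17.358*n^3 + 10.3114*n^2 + 0.726*n + 0.0121)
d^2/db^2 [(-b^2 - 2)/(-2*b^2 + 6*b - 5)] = 2*(12*b^3 - 6*b^2 - 72*b + 77)/(8*b^6 - 72*b^5 + 276*b^4 - 576*b^3 + 690*b^2 - 450*b + 125)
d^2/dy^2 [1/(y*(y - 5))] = 2*(y^2 + y*(y - 5) + (y - 5)^2)/(y^3*(y - 5)^3)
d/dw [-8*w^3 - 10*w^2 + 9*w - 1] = -24*w^2 - 20*w + 9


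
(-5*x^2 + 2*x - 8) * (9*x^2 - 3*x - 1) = -45*x^4 + 33*x^3 - 73*x^2 + 22*x + 8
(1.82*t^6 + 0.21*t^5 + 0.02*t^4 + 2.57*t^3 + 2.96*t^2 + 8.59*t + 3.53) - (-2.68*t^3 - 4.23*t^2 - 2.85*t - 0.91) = 1.82*t^6 + 0.21*t^5 + 0.02*t^4 + 5.25*t^3 + 7.19*t^2 + 11.44*t + 4.44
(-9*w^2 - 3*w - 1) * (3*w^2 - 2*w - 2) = -27*w^4 + 9*w^3 + 21*w^2 + 8*w + 2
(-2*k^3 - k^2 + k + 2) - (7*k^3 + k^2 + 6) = -9*k^3 - 2*k^2 + k - 4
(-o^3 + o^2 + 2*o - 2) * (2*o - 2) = -2*o^4 + 4*o^3 + 2*o^2 - 8*o + 4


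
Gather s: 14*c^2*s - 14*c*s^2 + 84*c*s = -14*c*s^2 + s*(14*c^2 + 84*c)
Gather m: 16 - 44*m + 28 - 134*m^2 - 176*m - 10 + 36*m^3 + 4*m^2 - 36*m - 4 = 36*m^3 - 130*m^2 - 256*m + 30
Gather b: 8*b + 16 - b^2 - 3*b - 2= -b^2 + 5*b + 14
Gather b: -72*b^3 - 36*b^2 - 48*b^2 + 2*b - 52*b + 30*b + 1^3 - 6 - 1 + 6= -72*b^3 - 84*b^2 - 20*b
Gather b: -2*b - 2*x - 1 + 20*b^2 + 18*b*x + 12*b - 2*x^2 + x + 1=20*b^2 + b*(18*x + 10) - 2*x^2 - x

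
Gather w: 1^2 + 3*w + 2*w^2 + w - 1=2*w^2 + 4*w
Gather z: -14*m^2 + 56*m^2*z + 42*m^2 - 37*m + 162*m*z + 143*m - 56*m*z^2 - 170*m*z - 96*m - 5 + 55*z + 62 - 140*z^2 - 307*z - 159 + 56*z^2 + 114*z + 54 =28*m^2 + 10*m + z^2*(-56*m - 84) + z*(56*m^2 - 8*m - 138) - 48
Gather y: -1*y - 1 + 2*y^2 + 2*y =2*y^2 + y - 1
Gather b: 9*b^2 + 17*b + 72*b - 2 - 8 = 9*b^2 + 89*b - 10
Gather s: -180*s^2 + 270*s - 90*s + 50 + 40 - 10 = -180*s^2 + 180*s + 80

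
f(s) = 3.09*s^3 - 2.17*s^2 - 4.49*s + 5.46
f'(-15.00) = 2146.36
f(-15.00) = -10844.19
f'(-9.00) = 785.44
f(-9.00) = -2382.51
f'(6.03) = 306.41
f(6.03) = 576.98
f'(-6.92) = 469.45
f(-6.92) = -1091.33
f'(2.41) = 38.89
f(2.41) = 25.29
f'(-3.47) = 122.19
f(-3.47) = -134.19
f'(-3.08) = 96.82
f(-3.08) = -91.58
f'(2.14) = 28.68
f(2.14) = 16.20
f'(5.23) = 226.37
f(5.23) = 364.66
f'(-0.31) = -2.25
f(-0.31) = 6.55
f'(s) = 9.27*s^2 - 4.34*s - 4.49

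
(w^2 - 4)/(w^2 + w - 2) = (w - 2)/(w - 1)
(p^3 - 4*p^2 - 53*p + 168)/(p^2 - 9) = (p^2 - p - 56)/(p + 3)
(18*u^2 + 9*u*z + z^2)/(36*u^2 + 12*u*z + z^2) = (3*u + z)/(6*u + z)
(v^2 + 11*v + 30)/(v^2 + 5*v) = (v + 6)/v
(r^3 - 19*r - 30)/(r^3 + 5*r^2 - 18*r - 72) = (r^2 - 3*r - 10)/(r^2 + 2*r - 24)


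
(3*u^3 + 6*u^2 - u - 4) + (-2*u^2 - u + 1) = 3*u^3 + 4*u^2 - 2*u - 3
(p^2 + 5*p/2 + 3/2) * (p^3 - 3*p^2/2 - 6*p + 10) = p^5 + p^4 - 33*p^3/4 - 29*p^2/4 + 16*p + 15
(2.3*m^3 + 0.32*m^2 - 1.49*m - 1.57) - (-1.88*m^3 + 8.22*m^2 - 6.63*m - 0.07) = 4.18*m^3 - 7.9*m^2 + 5.14*m - 1.5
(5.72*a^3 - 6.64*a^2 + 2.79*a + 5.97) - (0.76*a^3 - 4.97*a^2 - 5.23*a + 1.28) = 4.96*a^3 - 1.67*a^2 + 8.02*a + 4.69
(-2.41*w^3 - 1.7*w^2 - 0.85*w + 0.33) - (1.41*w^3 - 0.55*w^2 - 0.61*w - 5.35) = -3.82*w^3 - 1.15*w^2 - 0.24*w + 5.68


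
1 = 1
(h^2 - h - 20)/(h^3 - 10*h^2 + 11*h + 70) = (h + 4)/(h^2 - 5*h - 14)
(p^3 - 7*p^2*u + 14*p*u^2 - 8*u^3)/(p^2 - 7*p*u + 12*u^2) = (p^2 - 3*p*u + 2*u^2)/(p - 3*u)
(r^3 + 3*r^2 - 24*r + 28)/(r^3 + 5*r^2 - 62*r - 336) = (r^2 - 4*r + 4)/(r^2 - 2*r - 48)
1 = 1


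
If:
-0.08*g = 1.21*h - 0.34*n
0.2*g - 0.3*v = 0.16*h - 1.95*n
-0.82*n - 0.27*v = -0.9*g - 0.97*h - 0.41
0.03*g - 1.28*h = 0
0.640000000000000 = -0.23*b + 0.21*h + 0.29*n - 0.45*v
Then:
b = -29.78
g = 5.50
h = 0.13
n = 1.75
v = 14.99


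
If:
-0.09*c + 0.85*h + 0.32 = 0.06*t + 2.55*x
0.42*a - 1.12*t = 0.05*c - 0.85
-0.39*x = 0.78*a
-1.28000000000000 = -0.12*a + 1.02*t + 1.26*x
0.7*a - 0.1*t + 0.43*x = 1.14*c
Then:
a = 0.91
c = -0.23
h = -5.81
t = 1.11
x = -1.83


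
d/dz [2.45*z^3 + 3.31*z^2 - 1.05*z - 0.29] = 7.35*z^2 + 6.62*z - 1.05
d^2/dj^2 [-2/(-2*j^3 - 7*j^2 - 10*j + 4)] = 4*(-(6*j + 7)*(2*j^3 + 7*j^2 + 10*j - 4) + 4*(3*j^2 + 7*j + 5)^2)/(2*j^3 + 7*j^2 + 10*j - 4)^3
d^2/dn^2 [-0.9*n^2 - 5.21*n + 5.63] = -1.80000000000000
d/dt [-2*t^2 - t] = -4*t - 1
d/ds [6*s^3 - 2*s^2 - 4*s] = 18*s^2 - 4*s - 4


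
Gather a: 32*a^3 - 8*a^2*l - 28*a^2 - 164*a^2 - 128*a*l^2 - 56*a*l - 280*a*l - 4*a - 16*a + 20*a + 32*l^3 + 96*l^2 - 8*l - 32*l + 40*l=32*a^3 + a^2*(-8*l - 192) + a*(-128*l^2 - 336*l) + 32*l^3 + 96*l^2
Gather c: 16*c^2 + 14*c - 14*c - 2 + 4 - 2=16*c^2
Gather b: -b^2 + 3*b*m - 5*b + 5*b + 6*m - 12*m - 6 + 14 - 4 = -b^2 + 3*b*m - 6*m + 4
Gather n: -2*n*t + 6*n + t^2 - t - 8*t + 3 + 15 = n*(6 - 2*t) + t^2 - 9*t + 18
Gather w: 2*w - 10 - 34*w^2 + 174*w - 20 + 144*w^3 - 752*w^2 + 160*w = 144*w^3 - 786*w^2 + 336*w - 30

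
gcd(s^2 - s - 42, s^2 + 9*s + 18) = s + 6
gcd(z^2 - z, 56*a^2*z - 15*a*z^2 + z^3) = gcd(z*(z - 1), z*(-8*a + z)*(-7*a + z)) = z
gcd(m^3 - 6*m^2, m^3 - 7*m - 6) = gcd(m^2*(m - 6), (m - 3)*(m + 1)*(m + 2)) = 1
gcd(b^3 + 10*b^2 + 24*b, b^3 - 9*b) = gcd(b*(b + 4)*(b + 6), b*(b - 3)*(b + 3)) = b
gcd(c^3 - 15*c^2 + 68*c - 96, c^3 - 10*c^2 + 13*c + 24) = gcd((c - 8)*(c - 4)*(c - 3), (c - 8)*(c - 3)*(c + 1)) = c^2 - 11*c + 24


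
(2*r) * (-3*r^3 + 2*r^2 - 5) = -6*r^4 + 4*r^3 - 10*r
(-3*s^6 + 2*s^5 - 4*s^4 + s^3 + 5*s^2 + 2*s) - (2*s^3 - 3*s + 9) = -3*s^6 + 2*s^5 - 4*s^4 - s^3 + 5*s^2 + 5*s - 9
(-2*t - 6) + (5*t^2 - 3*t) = 5*t^2 - 5*t - 6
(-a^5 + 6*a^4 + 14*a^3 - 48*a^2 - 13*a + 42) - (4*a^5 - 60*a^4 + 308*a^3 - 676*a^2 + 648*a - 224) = -5*a^5 + 66*a^4 - 294*a^3 + 628*a^2 - 661*a + 266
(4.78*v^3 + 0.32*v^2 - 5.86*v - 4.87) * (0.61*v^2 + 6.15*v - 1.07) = 2.9158*v^5 + 29.5922*v^4 - 6.7212*v^3 - 39.3521*v^2 - 23.6803*v + 5.2109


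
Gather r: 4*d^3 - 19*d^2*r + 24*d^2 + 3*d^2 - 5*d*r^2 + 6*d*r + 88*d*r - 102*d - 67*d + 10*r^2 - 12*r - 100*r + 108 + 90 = 4*d^3 + 27*d^2 - 169*d + r^2*(10 - 5*d) + r*(-19*d^2 + 94*d - 112) + 198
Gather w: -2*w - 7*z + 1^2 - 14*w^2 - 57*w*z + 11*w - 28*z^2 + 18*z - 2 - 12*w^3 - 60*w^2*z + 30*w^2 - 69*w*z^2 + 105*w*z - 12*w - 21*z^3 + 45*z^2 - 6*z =-12*w^3 + w^2*(16 - 60*z) + w*(-69*z^2 + 48*z - 3) - 21*z^3 + 17*z^2 + 5*z - 1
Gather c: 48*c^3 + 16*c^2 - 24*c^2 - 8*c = 48*c^3 - 8*c^2 - 8*c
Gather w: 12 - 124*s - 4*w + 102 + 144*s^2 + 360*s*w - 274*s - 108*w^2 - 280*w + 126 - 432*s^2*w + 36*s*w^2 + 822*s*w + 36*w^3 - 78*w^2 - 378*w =144*s^2 - 398*s + 36*w^3 + w^2*(36*s - 186) + w*(-432*s^2 + 1182*s - 662) + 240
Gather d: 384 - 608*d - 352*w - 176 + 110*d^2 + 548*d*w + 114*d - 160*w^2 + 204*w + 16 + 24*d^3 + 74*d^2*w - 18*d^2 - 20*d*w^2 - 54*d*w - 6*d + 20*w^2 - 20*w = 24*d^3 + d^2*(74*w + 92) + d*(-20*w^2 + 494*w - 500) - 140*w^2 - 168*w + 224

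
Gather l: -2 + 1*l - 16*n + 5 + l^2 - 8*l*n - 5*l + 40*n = l^2 + l*(-8*n - 4) + 24*n + 3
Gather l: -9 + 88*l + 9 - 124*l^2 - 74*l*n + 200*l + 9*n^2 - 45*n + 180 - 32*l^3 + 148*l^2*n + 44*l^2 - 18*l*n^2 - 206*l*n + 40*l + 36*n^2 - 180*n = -32*l^3 + l^2*(148*n - 80) + l*(-18*n^2 - 280*n + 328) + 45*n^2 - 225*n + 180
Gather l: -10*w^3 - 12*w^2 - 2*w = -10*w^3 - 12*w^2 - 2*w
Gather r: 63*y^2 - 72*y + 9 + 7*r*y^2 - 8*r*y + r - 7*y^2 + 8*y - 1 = r*(7*y^2 - 8*y + 1) + 56*y^2 - 64*y + 8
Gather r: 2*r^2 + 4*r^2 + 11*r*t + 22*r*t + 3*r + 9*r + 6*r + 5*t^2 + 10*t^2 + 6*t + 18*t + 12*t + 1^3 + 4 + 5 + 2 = 6*r^2 + r*(33*t + 18) + 15*t^2 + 36*t + 12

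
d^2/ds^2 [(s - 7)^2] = 2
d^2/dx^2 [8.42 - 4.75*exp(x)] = -4.75*exp(x)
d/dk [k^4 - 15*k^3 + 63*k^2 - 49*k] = 4*k^3 - 45*k^2 + 126*k - 49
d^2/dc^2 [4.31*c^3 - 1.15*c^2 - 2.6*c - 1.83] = 25.86*c - 2.3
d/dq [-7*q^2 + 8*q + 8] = 8 - 14*q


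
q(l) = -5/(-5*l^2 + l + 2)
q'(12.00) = 0.00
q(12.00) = 0.01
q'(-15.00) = 0.00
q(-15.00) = 0.00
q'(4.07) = -0.03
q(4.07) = 0.07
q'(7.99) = -0.00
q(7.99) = 0.02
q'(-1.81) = 0.36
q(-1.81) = 0.31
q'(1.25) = -2.76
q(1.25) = 1.10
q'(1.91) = -0.44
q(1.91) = 0.35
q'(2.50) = -0.17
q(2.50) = 0.19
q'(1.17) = -3.96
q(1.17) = 1.36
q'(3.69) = -0.05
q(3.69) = 0.08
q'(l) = -5*(10*l - 1)/(-5*l^2 + l + 2)^2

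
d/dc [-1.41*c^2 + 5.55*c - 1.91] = 5.55 - 2.82*c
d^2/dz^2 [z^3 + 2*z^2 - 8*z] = 6*z + 4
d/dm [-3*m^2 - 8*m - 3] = -6*m - 8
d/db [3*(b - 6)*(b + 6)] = 6*b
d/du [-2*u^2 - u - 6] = -4*u - 1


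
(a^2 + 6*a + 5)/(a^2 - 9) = (a^2 + 6*a + 5)/(a^2 - 9)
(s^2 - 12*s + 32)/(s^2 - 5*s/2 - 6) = 2*(s - 8)/(2*s + 3)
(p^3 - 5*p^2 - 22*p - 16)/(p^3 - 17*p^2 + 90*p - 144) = (p^2 + 3*p + 2)/(p^2 - 9*p + 18)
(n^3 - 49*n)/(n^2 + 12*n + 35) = n*(n - 7)/(n + 5)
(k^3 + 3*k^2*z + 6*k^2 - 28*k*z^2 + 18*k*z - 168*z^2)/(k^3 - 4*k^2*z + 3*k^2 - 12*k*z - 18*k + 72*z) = (k + 7*z)/(k - 3)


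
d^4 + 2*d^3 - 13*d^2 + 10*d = d*(d - 2)*(d - 1)*(d + 5)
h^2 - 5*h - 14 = (h - 7)*(h + 2)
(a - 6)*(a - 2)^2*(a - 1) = a^4 - 11*a^3 + 38*a^2 - 52*a + 24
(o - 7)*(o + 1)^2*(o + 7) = o^4 + 2*o^3 - 48*o^2 - 98*o - 49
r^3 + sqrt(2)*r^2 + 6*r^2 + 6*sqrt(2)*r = r*(r + 6)*(r + sqrt(2))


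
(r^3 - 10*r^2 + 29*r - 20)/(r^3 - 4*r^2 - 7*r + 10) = (r - 4)/(r + 2)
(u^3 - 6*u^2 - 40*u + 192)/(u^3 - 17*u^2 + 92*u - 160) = (u + 6)/(u - 5)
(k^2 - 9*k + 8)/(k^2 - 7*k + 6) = (k - 8)/(k - 6)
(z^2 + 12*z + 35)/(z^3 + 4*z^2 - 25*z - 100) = (z + 7)/(z^2 - z - 20)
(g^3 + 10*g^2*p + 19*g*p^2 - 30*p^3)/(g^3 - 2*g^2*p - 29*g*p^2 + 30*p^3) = (-g - 6*p)/(-g + 6*p)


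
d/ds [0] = 0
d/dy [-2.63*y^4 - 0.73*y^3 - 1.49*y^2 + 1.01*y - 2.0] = -10.52*y^3 - 2.19*y^2 - 2.98*y + 1.01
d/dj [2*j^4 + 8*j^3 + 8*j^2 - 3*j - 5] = 8*j^3 + 24*j^2 + 16*j - 3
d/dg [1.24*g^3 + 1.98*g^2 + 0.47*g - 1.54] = 3.72*g^2 + 3.96*g + 0.47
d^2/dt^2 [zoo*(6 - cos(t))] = zoo*cos(t)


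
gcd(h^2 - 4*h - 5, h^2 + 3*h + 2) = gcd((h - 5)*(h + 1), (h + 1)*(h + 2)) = h + 1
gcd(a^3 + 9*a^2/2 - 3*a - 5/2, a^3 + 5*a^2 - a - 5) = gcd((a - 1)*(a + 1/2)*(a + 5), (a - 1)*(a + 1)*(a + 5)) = a^2 + 4*a - 5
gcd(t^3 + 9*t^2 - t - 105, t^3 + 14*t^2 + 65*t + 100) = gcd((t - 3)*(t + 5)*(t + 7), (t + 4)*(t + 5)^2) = t + 5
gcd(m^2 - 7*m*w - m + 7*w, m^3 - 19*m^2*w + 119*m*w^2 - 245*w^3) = -m + 7*w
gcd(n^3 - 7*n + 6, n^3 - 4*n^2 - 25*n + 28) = n - 1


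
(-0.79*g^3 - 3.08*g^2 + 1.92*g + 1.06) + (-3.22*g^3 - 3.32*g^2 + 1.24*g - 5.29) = -4.01*g^3 - 6.4*g^2 + 3.16*g - 4.23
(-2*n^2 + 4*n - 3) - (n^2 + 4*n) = -3*n^2 - 3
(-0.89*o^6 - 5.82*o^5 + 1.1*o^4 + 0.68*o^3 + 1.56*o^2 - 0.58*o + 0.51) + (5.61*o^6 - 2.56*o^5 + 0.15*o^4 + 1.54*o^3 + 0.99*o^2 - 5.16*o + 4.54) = 4.72*o^6 - 8.38*o^5 + 1.25*o^4 + 2.22*o^3 + 2.55*o^2 - 5.74*o + 5.05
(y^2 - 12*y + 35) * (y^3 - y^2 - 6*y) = y^5 - 13*y^4 + 41*y^3 + 37*y^2 - 210*y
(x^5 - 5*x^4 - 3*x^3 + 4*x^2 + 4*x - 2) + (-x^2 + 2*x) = x^5 - 5*x^4 - 3*x^3 + 3*x^2 + 6*x - 2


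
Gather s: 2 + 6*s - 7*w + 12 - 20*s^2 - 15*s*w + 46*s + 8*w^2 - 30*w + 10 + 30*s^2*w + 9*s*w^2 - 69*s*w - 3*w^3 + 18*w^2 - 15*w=s^2*(30*w - 20) + s*(9*w^2 - 84*w + 52) - 3*w^3 + 26*w^2 - 52*w + 24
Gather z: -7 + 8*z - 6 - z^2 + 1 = -z^2 + 8*z - 12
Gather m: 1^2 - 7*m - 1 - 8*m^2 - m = -8*m^2 - 8*m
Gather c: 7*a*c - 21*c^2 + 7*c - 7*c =7*a*c - 21*c^2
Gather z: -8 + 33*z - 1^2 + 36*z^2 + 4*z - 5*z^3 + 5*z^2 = -5*z^3 + 41*z^2 + 37*z - 9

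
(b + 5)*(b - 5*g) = b^2 - 5*b*g + 5*b - 25*g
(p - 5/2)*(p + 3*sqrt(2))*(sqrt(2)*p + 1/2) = sqrt(2)*p^3 - 5*sqrt(2)*p^2/2 + 13*p^2/2 - 65*p/4 + 3*sqrt(2)*p/2 - 15*sqrt(2)/4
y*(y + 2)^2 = y^3 + 4*y^2 + 4*y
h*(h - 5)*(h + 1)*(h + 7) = h^4 + 3*h^3 - 33*h^2 - 35*h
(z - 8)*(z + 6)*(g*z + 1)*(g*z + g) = g^2*z^4 - g^2*z^3 - 50*g^2*z^2 - 48*g^2*z + g*z^3 - g*z^2 - 50*g*z - 48*g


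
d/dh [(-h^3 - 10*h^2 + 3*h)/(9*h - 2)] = 2*(-9*h^3 - 42*h^2 + 20*h - 3)/(81*h^2 - 36*h + 4)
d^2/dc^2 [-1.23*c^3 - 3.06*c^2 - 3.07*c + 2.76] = -7.38*c - 6.12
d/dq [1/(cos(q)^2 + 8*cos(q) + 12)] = 2*(cos(q) + 4)*sin(q)/(cos(q)^2 + 8*cos(q) + 12)^2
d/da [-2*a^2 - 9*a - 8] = -4*a - 9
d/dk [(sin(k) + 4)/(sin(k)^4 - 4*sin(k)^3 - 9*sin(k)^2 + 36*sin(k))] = (-3*sin(k)^4 - 8*sin(k)^3 + 57*sin(k)^2 + 72*sin(k) - 144)*cos(k)/((sin(k) - 4)^2*(sin(k) - 3)^2*(sin(k) + 3)^2*sin(k)^2)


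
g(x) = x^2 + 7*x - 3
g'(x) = 2*x + 7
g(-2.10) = -13.29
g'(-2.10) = 2.80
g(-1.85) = -12.53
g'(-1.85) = 3.30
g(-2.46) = -14.17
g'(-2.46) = 2.08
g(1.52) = 9.95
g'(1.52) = 10.04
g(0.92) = 4.29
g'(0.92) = 8.84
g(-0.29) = -4.95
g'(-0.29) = 6.42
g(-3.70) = -15.21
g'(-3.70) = -0.40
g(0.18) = -1.71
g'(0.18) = 7.36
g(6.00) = 75.00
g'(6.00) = 19.00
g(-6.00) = -9.00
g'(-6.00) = -5.00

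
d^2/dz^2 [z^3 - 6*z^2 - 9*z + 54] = 6*z - 12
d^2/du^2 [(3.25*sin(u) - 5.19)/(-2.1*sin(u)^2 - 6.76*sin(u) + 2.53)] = (14.3325*sin(u)^5 - 137.6886*sin(u)^4 - 146.09322*sin(u)^3 - 154.556924*sin(u)^2 + 270.499333*sin(u) + 418.321828)/(2.1*sin(u)^2 + 6.76*sin(u) - 2.53)^3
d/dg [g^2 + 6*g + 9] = 2*g + 6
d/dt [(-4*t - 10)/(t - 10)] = 50/(t - 10)^2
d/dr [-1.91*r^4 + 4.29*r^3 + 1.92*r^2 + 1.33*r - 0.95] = -7.64*r^3 + 12.87*r^2 + 3.84*r + 1.33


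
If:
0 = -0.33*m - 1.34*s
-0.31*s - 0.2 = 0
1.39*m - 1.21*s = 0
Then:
No Solution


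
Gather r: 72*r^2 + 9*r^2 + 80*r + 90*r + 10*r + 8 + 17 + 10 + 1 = 81*r^2 + 180*r + 36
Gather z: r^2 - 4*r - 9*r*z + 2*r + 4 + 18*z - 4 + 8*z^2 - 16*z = r^2 - 2*r + 8*z^2 + z*(2 - 9*r)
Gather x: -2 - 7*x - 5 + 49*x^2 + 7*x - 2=49*x^2 - 9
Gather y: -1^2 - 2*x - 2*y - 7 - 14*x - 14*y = -16*x - 16*y - 8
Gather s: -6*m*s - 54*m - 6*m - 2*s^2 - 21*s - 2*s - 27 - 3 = -60*m - 2*s^2 + s*(-6*m - 23) - 30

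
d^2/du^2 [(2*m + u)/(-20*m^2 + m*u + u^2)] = 2*(-3*(m + u)*(-20*m^2 + m*u + u^2) + (m + 2*u)^2*(2*m + u))/(-20*m^2 + m*u + u^2)^3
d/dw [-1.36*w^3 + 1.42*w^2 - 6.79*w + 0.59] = -4.08*w^2 + 2.84*w - 6.79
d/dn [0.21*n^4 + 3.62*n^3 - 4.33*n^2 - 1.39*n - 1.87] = 0.84*n^3 + 10.86*n^2 - 8.66*n - 1.39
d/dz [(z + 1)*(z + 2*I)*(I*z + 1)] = 3*I*z^2 + 2*z*(-1 + I) - 1 + 2*I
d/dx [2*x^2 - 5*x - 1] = 4*x - 5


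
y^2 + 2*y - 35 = (y - 5)*(y + 7)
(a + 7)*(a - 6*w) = a^2 - 6*a*w + 7*a - 42*w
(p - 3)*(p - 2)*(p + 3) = p^3 - 2*p^2 - 9*p + 18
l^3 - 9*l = l*(l - 3)*(l + 3)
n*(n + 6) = n^2 + 6*n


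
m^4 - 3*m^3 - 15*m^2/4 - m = m*(m - 4)*(m + 1/2)^2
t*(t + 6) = t^2 + 6*t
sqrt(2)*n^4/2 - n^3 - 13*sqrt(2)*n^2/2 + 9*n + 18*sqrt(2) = (n - 3)*(n + 3)*(n - 2*sqrt(2))*(sqrt(2)*n/2 + 1)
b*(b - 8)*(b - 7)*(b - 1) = b^4 - 16*b^3 + 71*b^2 - 56*b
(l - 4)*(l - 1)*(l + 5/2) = l^3 - 5*l^2/2 - 17*l/2 + 10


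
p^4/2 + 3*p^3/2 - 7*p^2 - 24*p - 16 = (p/2 + 1)*(p - 4)*(p + 1)*(p + 4)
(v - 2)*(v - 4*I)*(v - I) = v^3 - 2*v^2 - 5*I*v^2 - 4*v + 10*I*v + 8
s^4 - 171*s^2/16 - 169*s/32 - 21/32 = (s - 7/2)*(s + 1/4)^2*(s + 3)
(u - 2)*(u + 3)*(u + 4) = u^3 + 5*u^2 - 2*u - 24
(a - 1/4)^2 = a^2 - a/2 + 1/16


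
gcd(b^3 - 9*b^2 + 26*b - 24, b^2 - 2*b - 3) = b - 3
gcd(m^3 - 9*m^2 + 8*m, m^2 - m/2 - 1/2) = m - 1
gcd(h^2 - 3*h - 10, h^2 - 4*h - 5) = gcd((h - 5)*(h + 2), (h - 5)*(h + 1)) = h - 5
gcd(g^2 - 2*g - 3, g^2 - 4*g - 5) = g + 1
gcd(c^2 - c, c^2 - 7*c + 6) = c - 1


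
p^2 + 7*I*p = p*(p + 7*I)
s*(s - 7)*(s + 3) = s^3 - 4*s^2 - 21*s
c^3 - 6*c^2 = c^2*(c - 6)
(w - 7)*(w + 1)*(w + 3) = w^3 - 3*w^2 - 25*w - 21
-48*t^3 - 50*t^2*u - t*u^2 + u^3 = (-8*t + u)*(t + u)*(6*t + u)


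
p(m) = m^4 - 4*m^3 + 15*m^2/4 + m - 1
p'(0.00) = 1.00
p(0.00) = -1.00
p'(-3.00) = -237.50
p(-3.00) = 218.75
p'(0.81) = 1.33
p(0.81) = 0.58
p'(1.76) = -1.16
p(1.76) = 0.16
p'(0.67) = 1.84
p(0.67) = 0.35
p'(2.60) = 9.68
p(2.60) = 2.34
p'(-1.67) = -63.62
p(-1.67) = 34.20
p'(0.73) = 1.64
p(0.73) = 0.46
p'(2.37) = 4.62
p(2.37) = 0.73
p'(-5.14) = -897.77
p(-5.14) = 1334.12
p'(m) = 4*m^3 - 12*m^2 + 15*m/2 + 1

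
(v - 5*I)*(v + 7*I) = v^2 + 2*I*v + 35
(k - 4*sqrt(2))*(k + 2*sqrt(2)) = k^2 - 2*sqrt(2)*k - 16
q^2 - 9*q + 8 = (q - 8)*(q - 1)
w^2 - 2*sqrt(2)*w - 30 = (w - 5*sqrt(2))*(w + 3*sqrt(2))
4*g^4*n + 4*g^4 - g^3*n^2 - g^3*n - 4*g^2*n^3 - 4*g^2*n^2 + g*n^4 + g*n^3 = (-4*g + n)*(-g + n)*(g + n)*(g*n + g)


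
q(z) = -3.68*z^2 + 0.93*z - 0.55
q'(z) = 0.93 - 7.36*z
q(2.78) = -26.41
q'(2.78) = -19.53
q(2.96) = -30.04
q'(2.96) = -20.86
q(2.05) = -14.11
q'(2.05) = -14.16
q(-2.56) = -27.05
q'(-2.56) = 19.77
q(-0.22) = -0.93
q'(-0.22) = 2.55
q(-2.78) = -31.58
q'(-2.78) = 21.39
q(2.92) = -29.21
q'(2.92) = -20.56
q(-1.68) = -12.50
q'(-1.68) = 13.29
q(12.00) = -519.31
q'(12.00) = -87.39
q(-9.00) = -307.00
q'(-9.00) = 67.17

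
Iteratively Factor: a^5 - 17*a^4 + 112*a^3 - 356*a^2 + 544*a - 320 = (a - 4)*(a^4 - 13*a^3 + 60*a^2 - 116*a + 80) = (a - 4)*(a - 2)*(a^3 - 11*a^2 + 38*a - 40) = (a - 5)*(a - 4)*(a - 2)*(a^2 - 6*a + 8) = (a - 5)*(a - 4)*(a - 2)^2*(a - 4)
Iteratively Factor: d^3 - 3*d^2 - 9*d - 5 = (d + 1)*(d^2 - 4*d - 5) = (d + 1)^2*(d - 5)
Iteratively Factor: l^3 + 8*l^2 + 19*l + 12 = (l + 1)*(l^2 + 7*l + 12) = (l + 1)*(l + 4)*(l + 3)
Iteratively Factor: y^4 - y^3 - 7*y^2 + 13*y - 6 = (y + 3)*(y^3 - 4*y^2 + 5*y - 2) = (y - 1)*(y + 3)*(y^2 - 3*y + 2) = (y - 1)^2*(y + 3)*(y - 2)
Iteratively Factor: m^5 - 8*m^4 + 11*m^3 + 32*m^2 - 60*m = (m + 2)*(m^4 - 10*m^3 + 31*m^2 - 30*m) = (m - 3)*(m + 2)*(m^3 - 7*m^2 + 10*m) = (m - 5)*(m - 3)*(m + 2)*(m^2 - 2*m) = (m - 5)*(m - 3)*(m - 2)*(m + 2)*(m)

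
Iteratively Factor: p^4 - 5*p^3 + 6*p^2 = (p)*(p^3 - 5*p^2 + 6*p) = p*(p - 2)*(p^2 - 3*p) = p^2*(p - 2)*(p - 3)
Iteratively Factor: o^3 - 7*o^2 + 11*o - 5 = (o - 1)*(o^2 - 6*o + 5) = (o - 5)*(o - 1)*(o - 1)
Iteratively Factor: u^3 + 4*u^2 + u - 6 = (u - 1)*(u^2 + 5*u + 6) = (u - 1)*(u + 2)*(u + 3)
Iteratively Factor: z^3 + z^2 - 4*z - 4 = (z + 1)*(z^2 - 4) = (z - 2)*(z + 1)*(z + 2)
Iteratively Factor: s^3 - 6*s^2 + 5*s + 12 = (s + 1)*(s^2 - 7*s + 12) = (s - 4)*(s + 1)*(s - 3)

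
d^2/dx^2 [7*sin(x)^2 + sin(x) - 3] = -sin(x) + 14*cos(2*x)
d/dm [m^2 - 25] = 2*m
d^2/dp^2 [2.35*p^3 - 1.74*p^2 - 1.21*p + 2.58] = 14.1*p - 3.48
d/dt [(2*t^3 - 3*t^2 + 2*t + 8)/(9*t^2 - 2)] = 2*(9*t^4 - 15*t^2 - 66*t - 2)/(81*t^4 - 36*t^2 + 4)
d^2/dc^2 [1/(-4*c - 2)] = -4/(2*c + 1)^3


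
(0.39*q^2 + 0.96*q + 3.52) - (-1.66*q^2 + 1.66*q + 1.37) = 2.05*q^2 - 0.7*q + 2.15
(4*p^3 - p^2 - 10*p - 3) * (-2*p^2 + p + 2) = -8*p^5 + 6*p^4 + 27*p^3 - 6*p^2 - 23*p - 6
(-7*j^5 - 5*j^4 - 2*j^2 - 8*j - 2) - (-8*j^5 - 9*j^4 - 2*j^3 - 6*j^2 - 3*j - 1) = j^5 + 4*j^4 + 2*j^3 + 4*j^2 - 5*j - 1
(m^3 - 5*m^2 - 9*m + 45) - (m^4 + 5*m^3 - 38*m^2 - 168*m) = -m^4 - 4*m^3 + 33*m^2 + 159*m + 45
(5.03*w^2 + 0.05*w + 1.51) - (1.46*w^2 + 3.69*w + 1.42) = 3.57*w^2 - 3.64*w + 0.0900000000000001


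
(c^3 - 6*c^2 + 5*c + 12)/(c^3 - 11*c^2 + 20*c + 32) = (c - 3)/(c - 8)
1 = 1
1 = 1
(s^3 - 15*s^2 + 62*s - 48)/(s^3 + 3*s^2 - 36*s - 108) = (s^2 - 9*s + 8)/(s^2 + 9*s + 18)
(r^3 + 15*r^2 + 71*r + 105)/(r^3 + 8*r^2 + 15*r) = (r + 7)/r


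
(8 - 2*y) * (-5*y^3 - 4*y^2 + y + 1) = 10*y^4 - 32*y^3 - 34*y^2 + 6*y + 8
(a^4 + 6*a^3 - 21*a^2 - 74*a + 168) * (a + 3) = a^5 + 9*a^4 - 3*a^3 - 137*a^2 - 54*a + 504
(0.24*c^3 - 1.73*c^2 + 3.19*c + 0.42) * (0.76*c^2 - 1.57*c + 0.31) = 0.1824*c^5 - 1.6916*c^4 + 5.2149*c^3 - 5.2254*c^2 + 0.3295*c + 0.1302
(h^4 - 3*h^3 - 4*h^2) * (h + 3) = h^5 - 13*h^3 - 12*h^2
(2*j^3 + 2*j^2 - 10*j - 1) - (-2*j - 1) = 2*j^3 + 2*j^2 - 8*j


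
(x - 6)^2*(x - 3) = x^3 - 15*x^2 + 72*x - 108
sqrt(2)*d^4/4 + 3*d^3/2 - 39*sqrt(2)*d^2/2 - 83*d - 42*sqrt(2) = (d/2 + sqrt(2)/2)*(d - 6*sqrt(2))*(d + 7*sqrt(2))*(sqrt(2)*d/2 + 1)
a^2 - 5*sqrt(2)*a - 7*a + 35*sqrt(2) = (a - 7)*(a - 5*sqrt(2))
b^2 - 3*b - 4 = (b - 4)*(b + 1)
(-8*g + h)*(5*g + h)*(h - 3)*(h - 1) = -40*g^2*h^2 + 160*g^2*h - 120*g^2 - 3*g*h^3 + 12*g*h^2 - 9*g*h + h^4 - 4*h^3 + 3*h^2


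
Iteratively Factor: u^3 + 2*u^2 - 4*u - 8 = (u + 2)*(u^2 - 4) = (u - 2)*(u + 2)*(u + 2)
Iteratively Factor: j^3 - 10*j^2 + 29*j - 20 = (j - 5)*(j^2 - 5*j + 4) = (j - 5)*(j - 1)*(j - 4)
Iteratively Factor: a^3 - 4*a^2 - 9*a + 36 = (a - 4)*(a^2 - 9) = (a - 4)*(a - 3)*(a + 3)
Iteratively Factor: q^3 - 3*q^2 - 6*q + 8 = (q - 4)*(q^2 + q - 2) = (q - 4)*(q + 2)*(q - 1)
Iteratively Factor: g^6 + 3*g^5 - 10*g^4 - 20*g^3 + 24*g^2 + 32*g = (g - 2)*(g^5 + 5*g^4 - 20*g^2 - 16*g) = (g - 2)*(g + 4)*(g^4 + g^3 - 4*g^2 - 4*g) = (g - 2)*(g + 1)*(g + 4)*(g^3 - 4*g) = g*(g - 2)*(g + 1)*(g + 4)*(g^2 - 4) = g*(g - 2)^2*(g + 1)*(g + 4)*(g + 2)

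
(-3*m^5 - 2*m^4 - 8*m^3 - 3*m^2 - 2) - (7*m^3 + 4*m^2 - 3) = -3*m^5 - 2*m^4 - 15*m^3 - 7*m^2 + 1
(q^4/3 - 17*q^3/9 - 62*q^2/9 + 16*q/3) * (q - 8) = q^5/3 - 41*q^4/9 + 74*q^3/9 + 544*q^2/9 - 128*q/3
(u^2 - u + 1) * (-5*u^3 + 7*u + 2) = -5*u^5 + 5*u^4 + 2*u^3 - 5*u^2 + 5*u + 2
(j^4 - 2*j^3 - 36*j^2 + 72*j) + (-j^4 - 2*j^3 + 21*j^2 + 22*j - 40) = -4*j^3 - 15*j^2 + 94*j - 40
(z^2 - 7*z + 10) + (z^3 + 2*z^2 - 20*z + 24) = z^3 + 3*z^2 - 27*z + 34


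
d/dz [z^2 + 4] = 2*z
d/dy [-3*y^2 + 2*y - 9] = 2 - 6*y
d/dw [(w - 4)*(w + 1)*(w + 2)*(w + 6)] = 4*w^3 + 15*w^2 - 32*w - 68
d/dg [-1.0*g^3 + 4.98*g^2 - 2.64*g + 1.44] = -3.0*g^2 + 9.96*g - 2.64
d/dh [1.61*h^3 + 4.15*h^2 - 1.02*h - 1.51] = 4.83*h^2 + 8.3*h - 1.02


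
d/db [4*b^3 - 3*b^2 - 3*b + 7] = 12*b^2 - 6*b - 3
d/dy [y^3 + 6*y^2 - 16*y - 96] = 3*y^2 + 12*y - 16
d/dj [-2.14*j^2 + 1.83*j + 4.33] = 1.83 - 4.28*j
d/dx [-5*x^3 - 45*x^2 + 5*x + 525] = -15*x^2 - 90*x + 5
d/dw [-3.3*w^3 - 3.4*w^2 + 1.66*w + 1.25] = -9.9*w^2 - 6.8*w + 1.66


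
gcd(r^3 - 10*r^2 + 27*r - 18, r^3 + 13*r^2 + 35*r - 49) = r - 1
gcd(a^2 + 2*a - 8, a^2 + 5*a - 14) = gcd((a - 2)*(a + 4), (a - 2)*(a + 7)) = a - 2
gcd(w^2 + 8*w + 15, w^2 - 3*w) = 1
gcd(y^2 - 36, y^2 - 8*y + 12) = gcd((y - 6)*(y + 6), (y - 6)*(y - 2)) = y - 6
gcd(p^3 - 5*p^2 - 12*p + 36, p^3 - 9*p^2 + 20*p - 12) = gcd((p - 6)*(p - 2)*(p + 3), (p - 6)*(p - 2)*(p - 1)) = p^2 - 8*p + 12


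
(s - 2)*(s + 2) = s^2 - 4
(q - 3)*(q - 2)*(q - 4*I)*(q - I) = q^4 - 5*q^3 - 5*I*q^3 + 2*q^2 + 25*I*q^2 + 20*q - 30*I*q - 24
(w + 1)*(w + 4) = w^2 + 5*w + 4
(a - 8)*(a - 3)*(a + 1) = a^3 - 10*a^2 + 13*a + 24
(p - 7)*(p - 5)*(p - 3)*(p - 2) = p^4 - 17*p^3 + 101*p^2 - 247*p + 210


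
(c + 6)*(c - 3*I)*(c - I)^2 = c^4 + 6*c^3 - 5*I*c^3 - 7*c^2 - 30*I*c^2 - 42*c + 3*I*c + 18*I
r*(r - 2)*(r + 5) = r^3 + 3*r^2 - 10*r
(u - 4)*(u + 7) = u^2 + 3*u - 28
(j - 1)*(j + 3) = j^2 + 2*j - 3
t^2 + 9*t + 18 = (t + 3)*(t + 6)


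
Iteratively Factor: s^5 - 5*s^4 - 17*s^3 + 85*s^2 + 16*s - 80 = (s + 4)*(s^4 - 9*s^3 + 19*s^2 + 9*s - 20) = (s - 1)*(s + 4)*(s^3 - 8*s^2 + 11*s + 20) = (s - 5)*(s - 1)*(s + 4)*(s^2 - 3*s - 4) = (s - 5)*(s - 1)*(s + 1)*(s + 4)*(s - 4)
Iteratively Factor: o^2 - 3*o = (o - 3)*(o)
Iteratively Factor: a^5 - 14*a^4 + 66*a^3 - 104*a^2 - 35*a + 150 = (a + 1)*(a^4 - 15*a^3 + 81*a^2 - 185*a + 150) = (a - 5)*(a + 1)*(a^3 - 10*a^2 + 31*a - 30) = (a - 5)*(a - 2)*(a + 1)*(a^2 - 8*a + 15) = (a - 5)^2*(a - 2)*(a + 1)*(a - 3)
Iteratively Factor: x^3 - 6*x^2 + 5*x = (x - 5)*(x^2 - x) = x*(x - 5)*(x - 1)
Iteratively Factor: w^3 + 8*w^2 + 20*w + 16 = (w + 2)*(w^2 + 6*w + 8) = (w + 2)^2*(w + 4)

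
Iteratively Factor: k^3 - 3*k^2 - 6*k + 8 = (k + 2)*(k^2 - 5*k + 4) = (k - 1)*(k + 2)*(k - 4)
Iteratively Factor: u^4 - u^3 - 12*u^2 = (u + 3)*(u^3 - 4*u^2) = u*(u + 3)*(u^2 - 4*u) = u*(u - 4)*(u + 3)*(u)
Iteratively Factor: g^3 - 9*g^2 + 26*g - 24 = (g - 2)*(g^2 - 7*g + 12) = (g - 3)*(g - 2)*(g - 4)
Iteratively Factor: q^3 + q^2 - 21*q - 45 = (q + 3)*(q^2 - 2*q - 15) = (q + 3)^2*(q - 5)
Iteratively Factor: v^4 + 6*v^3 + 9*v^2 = (v + 3)*(v^3 + 3*v^2) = v*(v + 3)*(v^2 + 3*v) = v^2*(v + 3)*(v + 3)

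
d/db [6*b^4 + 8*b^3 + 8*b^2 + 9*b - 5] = 24*b^3 + 24*b^2 + 16*b + 9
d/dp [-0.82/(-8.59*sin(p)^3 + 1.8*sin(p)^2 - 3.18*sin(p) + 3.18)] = (-21.1314*sin(p)^2 + 2.952*sin(p) - 2.6076)*cos(p)/(8.59*sin(p)^3 - 1.8*sin(p)^2 + 3.18*sin(p) - 3.18)^2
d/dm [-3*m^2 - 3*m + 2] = -6*m - 3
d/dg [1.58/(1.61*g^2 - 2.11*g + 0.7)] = (3.3338 - 5.0876*g)/(1.61*g^2 - 2.11*g + 0.7)^2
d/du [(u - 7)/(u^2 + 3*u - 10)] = (u^2 + 3*u - (u - 7)*(2*u + 3) - 10)/(u^2 + 3*u - 10)^2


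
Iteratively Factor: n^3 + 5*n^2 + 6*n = (n + 3)*(n^2 + 2*n) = (n + 2)*(n + 3)*(n)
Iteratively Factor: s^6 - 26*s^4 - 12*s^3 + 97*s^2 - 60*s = (s)*(s^5 - 26*s^3 - 12*s^2 + 97*s - 60) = s*(s - 5)*(s^4 + 5*s^3 - s^2 - 17*s + 12) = s*(s - 5)*(s + 3)*(s^3 + 2*s^2 - 7*s + 4) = s*(s - 5)*(s + 3)*(s + 4)*(s^2 - 2*s + 1) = s*(s - 5)*(s - 1)*(s + 3)*(s + 4)*(s - 1)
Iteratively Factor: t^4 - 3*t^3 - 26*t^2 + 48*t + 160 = (t - 4)*(t^3 + t^2 - 22*t - 40) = (t - 4)*(t + 4)*(t^2 - 3*t - 10) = (t - 5)*(t - 4)*(t + 4)*(t + 2)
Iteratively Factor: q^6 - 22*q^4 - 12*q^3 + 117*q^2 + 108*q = (q + 1)*(q^5 - q^4 - 21*q^3 + 9*q^2 + 108*q) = (q + 1)*(q + 3)*(q^4 - 4*q^3 - 9*q^2 + 36*q) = q*(q + 1)*(q + 3)*(q^3 - 4*q^2 - 9*q + 36) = q*(q - 4)*(q + 1)*(q + 3)*(q^2 - 9) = q*(q - 4)*(q - 3)*(q + 1)*(q + 3)*(q + 3)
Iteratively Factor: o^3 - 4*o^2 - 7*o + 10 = (o - 5)*(o^2 + o - 2) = (o - 5)*(o - 1)*(o + 2)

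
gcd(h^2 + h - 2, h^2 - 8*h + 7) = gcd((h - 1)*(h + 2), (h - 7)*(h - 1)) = h - 1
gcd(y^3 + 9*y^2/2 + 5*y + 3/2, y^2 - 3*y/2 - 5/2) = y + 1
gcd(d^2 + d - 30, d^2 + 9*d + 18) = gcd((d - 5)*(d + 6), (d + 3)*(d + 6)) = d + 6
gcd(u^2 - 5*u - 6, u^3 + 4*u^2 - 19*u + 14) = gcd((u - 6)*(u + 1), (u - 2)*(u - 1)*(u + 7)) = 1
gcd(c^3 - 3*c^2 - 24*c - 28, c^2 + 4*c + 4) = c^2 + 4*c + 4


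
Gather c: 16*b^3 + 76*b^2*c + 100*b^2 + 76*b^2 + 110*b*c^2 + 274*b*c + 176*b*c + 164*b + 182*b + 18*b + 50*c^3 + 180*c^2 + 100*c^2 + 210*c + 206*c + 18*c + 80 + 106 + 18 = 16*b^3 + 176*b^2 + 364*b + 50*c^3 + c^2*(110*b + 280) + c*(76*b^2 + 450*b + 434) + 204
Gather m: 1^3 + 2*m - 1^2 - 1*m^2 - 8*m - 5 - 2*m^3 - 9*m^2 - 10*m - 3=-2*m^3 - 10*m^2 - 16*m - 8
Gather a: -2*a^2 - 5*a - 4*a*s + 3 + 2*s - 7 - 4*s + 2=-2*a^2 + a*(-4*s - 5) - 2*s - 2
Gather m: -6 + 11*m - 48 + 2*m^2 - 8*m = 2*m^2 + 3*m - 54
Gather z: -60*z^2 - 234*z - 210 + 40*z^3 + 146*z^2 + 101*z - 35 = 40*z^3 + 86*z^2 - 133*z - 245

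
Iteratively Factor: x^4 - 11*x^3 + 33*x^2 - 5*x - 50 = (x + 1)*(x^3 - 12*x^2 + 45*x - 50) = (x - 5)*(x + 1)*(x^2 - 7*x + 10) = (x - 5)^2*(x + 1)*(x - 2)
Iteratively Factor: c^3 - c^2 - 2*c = (c - 2)*(c^2 + c) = c*(c - 2)*(c + 1)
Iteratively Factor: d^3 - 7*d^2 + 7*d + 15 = (d - 5)*(d^2 - 2*d - 3) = (d - 5)*(d + 1)*(d - 3)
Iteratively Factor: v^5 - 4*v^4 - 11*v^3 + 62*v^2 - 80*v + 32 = (v - 1)*(v^4 - 3*v^3 - 14*v^2 + 48*v - 32) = (v - 4)*(v - 1)*(v^3 + v^2 - 10*v + 8) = (v - 4)*(v - 1)*(v + 4)*(v^2 - 3*v + 2) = (v - 4)*(v - 2)*(v - 1)*(v + 4)*(v - 1)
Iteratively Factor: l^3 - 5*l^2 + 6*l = (l - 2)*(l^2 - 3*l) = (l - 3)*(l - 2)*(l)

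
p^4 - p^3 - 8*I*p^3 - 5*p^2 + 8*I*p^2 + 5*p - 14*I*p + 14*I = (p - 1)*(p - 7*I)*(p - 2*I)*(p + I)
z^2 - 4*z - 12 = (z - 6)*(z + 2)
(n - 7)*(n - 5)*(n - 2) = n^3 - 14*n^2 + 59*n - 70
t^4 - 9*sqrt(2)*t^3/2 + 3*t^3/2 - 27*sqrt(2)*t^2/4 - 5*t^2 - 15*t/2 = t*(t + 3/2)*(t - 5*sqrt(2))*(t + sqrt(2)/2)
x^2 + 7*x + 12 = (x + 3)*(x + 4)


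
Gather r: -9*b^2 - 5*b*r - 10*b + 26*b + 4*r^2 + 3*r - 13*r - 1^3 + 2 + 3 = -9*b^2 + 16*b + 4*r^2 + r*(-5*b - 10) + 4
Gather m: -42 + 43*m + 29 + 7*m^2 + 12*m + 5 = 7*m^2 + 55*m - 8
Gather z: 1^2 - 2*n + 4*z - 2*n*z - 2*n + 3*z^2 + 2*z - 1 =-4*n + 3*z^2 + z*(6 - 2*n)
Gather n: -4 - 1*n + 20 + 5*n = 4*n + 16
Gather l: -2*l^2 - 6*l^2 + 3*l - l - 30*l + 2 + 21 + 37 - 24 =-8*l^2 - 28*l + 36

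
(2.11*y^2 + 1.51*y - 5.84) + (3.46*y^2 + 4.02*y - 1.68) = 5.57*y^2 + 5.53*y - 7.52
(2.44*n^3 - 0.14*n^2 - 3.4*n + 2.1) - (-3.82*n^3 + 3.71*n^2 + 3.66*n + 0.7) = 6.26*n^3 - 3.85*n^2 - 7.06*n + 1.4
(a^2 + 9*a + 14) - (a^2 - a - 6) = 10*a + 20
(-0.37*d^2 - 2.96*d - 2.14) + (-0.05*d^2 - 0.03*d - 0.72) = -0.42*d^2 - 2.99*d - 2.86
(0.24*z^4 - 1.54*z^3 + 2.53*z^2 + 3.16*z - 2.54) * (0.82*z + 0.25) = 0.1968*z^5 - 1.2028*z^4 + 1.6896*z^3 + 3.2237*z^2 - 1.2928*z - 0.635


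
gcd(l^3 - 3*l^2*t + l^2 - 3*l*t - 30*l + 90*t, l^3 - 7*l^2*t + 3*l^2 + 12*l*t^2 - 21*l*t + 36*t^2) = -l + 3*t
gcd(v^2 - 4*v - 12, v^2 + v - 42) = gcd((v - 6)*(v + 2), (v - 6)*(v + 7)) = v - 6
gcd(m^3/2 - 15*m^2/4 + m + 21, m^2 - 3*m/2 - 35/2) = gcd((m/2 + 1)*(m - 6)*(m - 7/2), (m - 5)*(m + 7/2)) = 1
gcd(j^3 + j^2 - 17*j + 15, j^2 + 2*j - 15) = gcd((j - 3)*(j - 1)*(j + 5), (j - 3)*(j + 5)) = j^2 + 2*j - 15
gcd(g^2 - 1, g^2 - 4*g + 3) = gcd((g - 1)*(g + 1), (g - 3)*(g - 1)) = g - 1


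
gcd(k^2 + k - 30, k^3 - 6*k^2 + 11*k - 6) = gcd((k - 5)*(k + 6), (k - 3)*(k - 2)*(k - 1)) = 1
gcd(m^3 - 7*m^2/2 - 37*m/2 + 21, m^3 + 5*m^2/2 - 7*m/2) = m^2 + 5*m/2 - 7/2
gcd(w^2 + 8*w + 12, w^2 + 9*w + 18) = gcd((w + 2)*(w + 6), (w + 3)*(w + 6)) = w + 6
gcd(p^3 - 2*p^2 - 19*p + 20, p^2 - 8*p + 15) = p - 5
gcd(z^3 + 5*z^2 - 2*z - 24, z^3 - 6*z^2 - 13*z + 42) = z^2 + z - 6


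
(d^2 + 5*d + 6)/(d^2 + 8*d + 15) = (d + 2)/(d + 5)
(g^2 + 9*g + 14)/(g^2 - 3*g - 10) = (g + 7)/(g - 5)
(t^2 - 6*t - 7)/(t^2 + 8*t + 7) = (t - 7)/(t + 7)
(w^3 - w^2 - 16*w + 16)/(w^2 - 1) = (w^2 - 16)/(w + 1)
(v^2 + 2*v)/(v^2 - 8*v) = (v + 2)/(v - 8)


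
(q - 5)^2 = q^2 - 10*q + 25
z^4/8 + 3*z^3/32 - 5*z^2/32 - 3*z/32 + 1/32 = (z/4 + 1/4)*(z/2 + 1/2)*(z - 1)*(z - 1/4)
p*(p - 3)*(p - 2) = p^3 - 5*p^2 + 6*p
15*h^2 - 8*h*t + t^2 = (-5*h + t)*(-3*h + t)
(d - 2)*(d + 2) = d^2 - 4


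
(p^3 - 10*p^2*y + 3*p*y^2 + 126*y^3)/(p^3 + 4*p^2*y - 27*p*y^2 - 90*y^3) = (-p^2 + 13*p*y - 42*y^2)/(-p^2 - p*y + 30*y^2)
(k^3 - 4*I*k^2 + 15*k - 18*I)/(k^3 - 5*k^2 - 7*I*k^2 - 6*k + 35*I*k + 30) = (k + 3*I)/(k - 5)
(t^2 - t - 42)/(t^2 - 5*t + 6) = (t^2 - t - 42)/(t^2 - 5*t + 6)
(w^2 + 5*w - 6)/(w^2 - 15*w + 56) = (w^2 + 5*w - 6)/(w^2 - 15*w + 56)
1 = 1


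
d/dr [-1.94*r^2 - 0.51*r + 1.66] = -3.88*r - 0.51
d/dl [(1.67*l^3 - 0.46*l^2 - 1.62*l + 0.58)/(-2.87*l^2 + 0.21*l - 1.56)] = (-4.7929*l^4 + 0.7014*l^3 - 12.5616*l^2 + 4.7644*l + 2.4054)/(8.2369*l^4 - 1.2054*l^3 + 8.9985*l^2 - 0.6552*l + 2.4336)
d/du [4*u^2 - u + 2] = 8*u - 1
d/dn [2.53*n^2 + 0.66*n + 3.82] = 5.06*n + 0.66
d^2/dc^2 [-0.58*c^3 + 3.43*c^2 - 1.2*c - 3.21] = 6.86 - 3.48*c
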